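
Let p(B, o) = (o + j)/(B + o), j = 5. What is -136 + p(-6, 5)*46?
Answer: -596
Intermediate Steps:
p(B, o) = (5 + o)/(B + o) (p(B, o) = (o + 5)/(B + o) = (5 + o)/(B + o))
-136 + p(-6, 5)*46 = -136 + ((5 + 5)/(-6 + 5))*46 = -136 + (10/(-1))*46 = -136 - 1*10*46 = -136 - 10*46 = -136 - 460 = -596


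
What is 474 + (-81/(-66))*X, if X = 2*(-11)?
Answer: 447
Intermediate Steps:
X = -22
474 + (-81/(-66))*X = 474 - 81/(-66)*(-22) = 474 - 81*(-1/66)*(-22) = 474 + (27/22)*(-22) = 474 - 27 = 447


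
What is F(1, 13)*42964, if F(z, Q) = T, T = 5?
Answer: 214820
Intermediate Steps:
F(z, Q) = 5
F(1, 13)*42964 = 5*42964 = 214820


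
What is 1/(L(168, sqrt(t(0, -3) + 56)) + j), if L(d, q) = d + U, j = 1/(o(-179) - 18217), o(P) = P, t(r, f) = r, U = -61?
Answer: 18396/1968371 ≈ 0.0093458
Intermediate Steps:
j = -1/18396 (j = 1/(-179 - 18217) = 1/(-18396) = -1/18396 ≈ -5.4360e-5)
L(d, q) = -61 + d (L(d, q) = d - 61 = -61 + d)
1/(L(168, sqrt(t(0, -3) + 56)) + j) = 1/((-61 + 168) - 1/18396) = 1/(107 - 1/18396) = 1/(1968371/18396) = 18396/1968371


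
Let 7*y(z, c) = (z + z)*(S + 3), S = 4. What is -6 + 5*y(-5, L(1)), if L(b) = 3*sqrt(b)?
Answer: -56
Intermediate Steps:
y(z, c) = 2*z (y(z, c) = ((z + z)*(4 + 3))/7 = ((2*z)*7)/7 = (14*z)/7 = 2*z)
-6 + 5*y(-5, L(1)) = -6 + 5*(2*(-5)) = -6 + 5*(-10) = -6 - 50 = -56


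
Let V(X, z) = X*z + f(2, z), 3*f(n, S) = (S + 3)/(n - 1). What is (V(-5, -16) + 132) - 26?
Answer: 545/3 ≈ 181.67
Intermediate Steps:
f(n, S) = (3 + S)/(3*(-1 + n)) (f(n, S) = ((S + 3)/(n - 1))/3 = ((3 + S)/(-1 + n))/3 = (3 + S)/(3*(-1 + n)))
V(X, z) = 1 + z/3 + X*z (V(X, z) = X*z + (3 + z)/(3*(-1 + 2)) = X*z + (⅓)*(3 + z)/1 = X*z + (⅓)*1*(3 + z) = X*z + (1 + z/3) = 1 + z/3 + X*z)
(V(-5, -16) + 132) - 26 = ((1 + (⅓)*(-16) - 5*(-16)) + 132) - 26 = ((1 - 16/3 + 80) + 132) - 26 = (227/3 + 132) - 26 = 623/3 - 26 = 545/3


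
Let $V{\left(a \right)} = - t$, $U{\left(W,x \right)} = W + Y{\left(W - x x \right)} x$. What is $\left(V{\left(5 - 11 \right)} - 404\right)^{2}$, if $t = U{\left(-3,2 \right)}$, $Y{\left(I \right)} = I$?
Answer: $149769$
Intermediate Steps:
$U{\left(W,x \right)} = W + x \left(W - x^{2}\right)$ ($U{\left(W,x \right)} = W + \left(W - x x\right) x = W + \left(W - x^{2}\right) x = W + x \left(W - x^{2}\right)$)
$t = -17$ ($t = -3 + 2 \left(-3 - 2^{2}\right) = -3 + 2 \left(-3 - 4\right) = -3 + 2 \left(-7\right) = -3 - 14 = -17$)
$V{\left(a \right)} = 17$ ($V{\left(a \right)} = \left(-1\right) \left(-17\right) = 17$)
$\left(V{\left(5 - 11 \right)} - 404\right)^{2} = \left(17 - 404\right)^{2} = \left(-387\right)^{2} = 149769$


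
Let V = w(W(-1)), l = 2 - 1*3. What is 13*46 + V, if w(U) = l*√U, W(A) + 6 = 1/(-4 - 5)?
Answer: 598 - I*√55/3 ≈ 598.0 - 2.4721*I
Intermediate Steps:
l = -1 (l = 2 - 3 = -1)
W(A) = -55/9 (W(A) = -6 + 1/(-4 - 5) = -6 + 1/(-9) = -6 - ⅑ = -55/9)
w(U) = -√U
V = -I*√55/3 (V = -√(-55/9) = -I*√55/3 ≈ -2.4721*I)
13*46 + V = 13*46 - I*√55/3 = 598 - I*√55/3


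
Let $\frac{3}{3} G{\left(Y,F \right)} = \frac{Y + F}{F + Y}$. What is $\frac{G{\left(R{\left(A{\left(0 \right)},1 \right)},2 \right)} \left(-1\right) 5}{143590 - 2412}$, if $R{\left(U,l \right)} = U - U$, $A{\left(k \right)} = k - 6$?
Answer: $- \frac{5}{141178} \approx -3.5416 \cdot 10^{-5}$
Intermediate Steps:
$A{\left(k \right)} = -6 + k$ ($A{\left(k \right)} = k - 6 = -6 + k$)
$R{\left(U,l \right)} = 0$
$G{\left(Y,F \right)} = 1$ ($G{\left(Y,F \right)} = \frac{Y + F}{F + Y} = \frac{F + Y}{F + Y} = 1$)
$\frac{G{\left(R{\left(A{\left(0 \right)},1 \right)},2 \right)} \left(-1\right) 5}{143590 - 2412} = \frac{1 \left(-1\right) 5}{143590 - 2412} = \frac{\left(-1\right) 5}{141178} = \frac{1}{141178} \left(-5\right) = - \frac{5}{141178}$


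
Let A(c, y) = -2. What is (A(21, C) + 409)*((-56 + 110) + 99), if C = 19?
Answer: 62271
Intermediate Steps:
(A(21, C) + 409)*((-56 + 110) + 99) = (-2 + 409)*((-56 + 110) + 99) = 407*(54 + 99) = 407*153 = 62271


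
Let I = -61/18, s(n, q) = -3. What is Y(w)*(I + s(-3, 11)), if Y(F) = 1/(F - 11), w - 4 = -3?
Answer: 23/36 ≈ 0.63889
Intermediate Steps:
w = 1 (w = 4 - 3 = 1)
I = -61/18 (I = -61*1/18 = -61/18 ≈ -3.3889)
Y(F) = 1/(-11 + F)
Y(w)*(I + s(-3, 11)) = (-61/18 - 3)/(-11 + 1) = -115/18/(-10) = -⅒*(-115/18) = 23/36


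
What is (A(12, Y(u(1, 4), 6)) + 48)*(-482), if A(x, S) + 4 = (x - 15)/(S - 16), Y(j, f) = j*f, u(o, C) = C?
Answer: -84109/4 ≈ -21027.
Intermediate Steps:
Y(j, f) = f*j
A(x, S) = -4 + (-15 + x)/(-16 + S) (A(x, S) = -4 + (x - 15)/(S - 16) = -4 + (-15 + x)/(-16 + S))
(A(12, Y(u(1, 4), 6)) + 48)*(-482) = ((49 + 12 - 24*4)/(-16 + 6*4) + 48)*(-482) = ((49 + 12 - 4*24)/(-16 + 24) + 48)*(-482) = ((49 + 12 - 96)/8 + 48)*(-482) = ((⅛)*(-35) + 48)*(-482) = (-35/8 + 48)*(-482) = (349/8)*(-482) = -84109/4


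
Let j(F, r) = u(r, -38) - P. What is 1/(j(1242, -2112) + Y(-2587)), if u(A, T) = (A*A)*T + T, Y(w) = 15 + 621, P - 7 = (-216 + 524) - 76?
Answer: -1/169500313 ≈ -5.8997e-9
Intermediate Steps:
P = 239 (P = 7 + ((-216 + 524) - 76) = 7 + (308 - 76) = 7 + 232 = 239)
Y(w) = 636
u(A, T) = T + T*A**2 (u(A, T) = A**2*T + T = T*A**2 + T = T + T*A**2)
j(F, r) = -277 - 38*r**2 (j(F, r) = -38*(1 + r**2) - 1*239 = (-38 - 38*r**2) - 239 = -277 - 38*r**2)
1/(j(1242, -2112) + Y(-2587)) = 1/((-277 - 38*(-2112)**2) + 636) = 1/((-277 - 38*4460544) + 636) = 1/((-277 - 169500672) + 636) = 1/(-169500949 + 636) = 1/(-169500313) = -1/169500313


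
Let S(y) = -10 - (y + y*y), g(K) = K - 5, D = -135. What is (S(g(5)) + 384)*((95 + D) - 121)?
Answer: -60214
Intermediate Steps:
g(K) = -5 + K
S(y) = -10 - y - y² (S(y) = -10 - (y + y²) = -10 + (-y - y²) = -10 - y - y²)
(S(g(5)) + 384)*((95 + D) - 121) = ((-10 - (-5 + 5) - (-5 + 5)²) + 384)*((95 - 135) - 121) = ((-10 - 1*0 - 1*0²) + 384)*(-40 - 121) = ((-10 + 0 - 1*0) + 384)*(-161) = ((-10 + 0 + 0) + 384)*(-161) = (-10 + 384)*(-161) = 374*(-161) = -60214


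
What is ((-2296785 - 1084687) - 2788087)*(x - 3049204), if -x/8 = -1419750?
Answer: -51261607140964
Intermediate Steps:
x = 11358000 (x = -8*(-1419750) = 11358000)
((-2296785 - 1084687) - 2788087)*(x - 3049204) = ((-2296785 - 1084687) - 2788087)*(11358000 - 3049204) = (-3381472 - 2788087)*8308796 = -6169559*8308796 = -51261607140964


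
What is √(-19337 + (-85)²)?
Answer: 4*I*√757 ≈ 110.05*I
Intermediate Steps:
√(-19337 + (-85)²) = √(-19337 + 7225) = √(-12112) = 4*I*√757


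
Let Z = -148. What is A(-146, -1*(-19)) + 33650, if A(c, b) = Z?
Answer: 33502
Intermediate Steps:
A(c, b) = -148
A(-146, -1*(-19)) + 33650 = -148 + 33650 = 33502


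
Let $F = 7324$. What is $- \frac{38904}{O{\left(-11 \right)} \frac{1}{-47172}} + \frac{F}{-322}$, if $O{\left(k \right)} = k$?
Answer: $- \frac{295463937850}{1771} \approx -1.6683 \cdot 10^{8}$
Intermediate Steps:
$- \frac{38904}{O{\left(-11 \right)} \frac{1}{-47172}} + \frac{F}{-322} = - \frac{38904}{\left(-11\right) \frac{1}{-47172}} + \frac{7324}{-322} = - \frac{38904}{\left(-11\right) \left(- \frac{1}{47172}\right)} + 7324 \left(- \frac{1}{322}\right) = - \frac{38904}{\frac{11}{47172}} - \frac{3662}{161} = \left(-38904\right) \frac{47172}{11} - \frac{3662}{161} = - \frac{1835179488}{11} - \frac{3662}{161} = - \frac{295463937850}{1771}$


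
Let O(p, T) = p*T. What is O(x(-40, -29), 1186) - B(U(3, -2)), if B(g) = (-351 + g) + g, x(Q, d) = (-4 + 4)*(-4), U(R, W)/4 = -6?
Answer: 399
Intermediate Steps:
U(R, W) = -24 (U(R, W) = 4*(-6) = -24)
x(Q, d) = 0 (x(Q, d) = 0*(-4) = 0)
B(g) = -351 + 2*g
O(p, T) = T*p
O(x(-40, -29), 1186) - B(U(3, -2)) = 1186*0 - (-351 + 2*(-24)) = 0 - (-351 - 48) = 0 - 1*(-399) = 0 + 399 = 399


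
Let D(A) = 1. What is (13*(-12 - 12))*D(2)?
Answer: -312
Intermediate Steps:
(13*(-12 - 12))*D(2) = (13*(-12 - 12))*1 = (13*(-24))*1 = -312*1 = -312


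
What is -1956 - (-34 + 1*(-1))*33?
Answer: -801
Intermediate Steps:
-1956 - (-34 + 1*(-1))*33 = -1956 - (-34 - 1)*33 = -1956 - (-35)*33 = -1956 - 1*(-1155) = -1956 + 1155 = -801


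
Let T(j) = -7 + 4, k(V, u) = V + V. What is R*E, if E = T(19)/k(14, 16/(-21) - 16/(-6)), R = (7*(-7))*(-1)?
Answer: -21/4 ≈ -5.2500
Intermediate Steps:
k(V, u) = 2*V
R = 49 (R = -49*(-1) = 49)
T(j) = -3
E = -3/28 (E = -3/(2*14) = -3/28 ≈ -0.10714)
R*E = 49*(-3/28) = -21/4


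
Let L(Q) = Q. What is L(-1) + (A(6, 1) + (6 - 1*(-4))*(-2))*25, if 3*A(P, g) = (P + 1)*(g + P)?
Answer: -278/3 ≈ -92.667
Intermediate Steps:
A(P, g) = (1 + P)*(P + g)/3 (A(P, g) = ((P + 1)*(g + P))/3 = ((1 + P)*(P + g))/3 = (1 + P)*(P + g)/3)
L(-1) + (A(6, 1) + (6 - 1*(-4))*(-2))*25 = -1 + (((⅓)*6 + (⅓)*1 + (⅓)*6² + (⅓)*6*1) + (6 - 1*(-4))*(-2))*25 = -1 + ((2 + ⅓ + (⅓)*36 + 2) + (6 + 4)*(-2))*25 = -1 + ((2 + ⅓ + 12 + 2) + 10*(-2))*25 = -1 + (49/3 - 20)*25 = -1 - 11/3*25 = -1 - 275/3 = -278/3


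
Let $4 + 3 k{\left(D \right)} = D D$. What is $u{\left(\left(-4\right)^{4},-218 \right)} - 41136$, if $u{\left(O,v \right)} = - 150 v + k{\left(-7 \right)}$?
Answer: $-8421$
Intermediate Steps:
$k{\left(D \right)} = - \frac{4}{3} + \frac{D^{2}}{3}$ ($k{\left(D \right)} = - \frac{4}{3} + \frac{D D}{3} = - \frac{4}{3} + \frac{D^{2}}{3}$)
$u{\left(O,v \right)} = 15 - 150 v$ ($u{\left(O,v \right)} = - 150 v - \left(\frac{4}{3} - \frac{\left(-7\right)^{2}}{3}\right) = - 150 v + \left(- \frac{4}{3} + \frac{1}{3} \cdot 49\right) = - 150 v + \left(- \frac{4}{3} + \frac{49}{3}\right) = - 150 v + 15 = 15 - 150 v$)
$u{\left(\left(-4\right)^{4},-218 \right)} - 41136 = \left(15 - -32700\right) - 41136 = \left(15 + 32700\right) - 41136 = 32715 - 41136 = -8421$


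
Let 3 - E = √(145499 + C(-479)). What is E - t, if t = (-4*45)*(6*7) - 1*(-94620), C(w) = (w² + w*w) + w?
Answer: -87057 - √603902 ≈ -87834.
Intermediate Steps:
C(w) = w + 2*w² (C(w) = (w² + w²) + w = 2*w² + w = w + 2*w²)
E = 3 - √603902 (E = 3 - √(145499 - 479*(1 + 2*(-479))) = 3 - √(145499 - 479*(1 - 958)) = 3 - √(145499 - 479*(-957)) = 3 - √(145499 + 458403) = 3 - √603902 ≈ -774.11)
t = 87060 (t = -180*42 + 94620 = -7560 + 94620 = 87060)
E - t = (3 - √603902) - 1*87060 = (3 - √603902) - 87060 = -87057 - √603902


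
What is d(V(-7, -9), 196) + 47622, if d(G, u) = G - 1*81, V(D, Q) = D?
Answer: 47534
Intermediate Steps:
d(G, u) = -81 + G (d(G, u) = G - 81 = -81 + G)
d(V(-7, -9), 196) + 47622 = (-81 - 7) + 47622 = -88 + 47622 = 47534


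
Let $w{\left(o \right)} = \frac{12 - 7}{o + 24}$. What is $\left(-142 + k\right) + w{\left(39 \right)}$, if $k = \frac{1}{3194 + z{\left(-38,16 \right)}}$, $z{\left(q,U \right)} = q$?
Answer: $- \frac{9405911}{66276} \approx -141.92$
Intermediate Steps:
$w{\left(o \right)} = \frac{5}{24 + o}$
$k = \frac{1}{3156}$ ($k = \frac{1}{3194 - 38} = \frac{1}{3156} \approx 0.00031686$)
$\left(-142 + k\right) + w{\left(39 \right)} = \left(-142 + \frac{1}{3156}\right) + \frac{5}{24 + 39} = - \frac{448151}{3156} + \frac{5}{63} = - \frac{9405911}{66276}$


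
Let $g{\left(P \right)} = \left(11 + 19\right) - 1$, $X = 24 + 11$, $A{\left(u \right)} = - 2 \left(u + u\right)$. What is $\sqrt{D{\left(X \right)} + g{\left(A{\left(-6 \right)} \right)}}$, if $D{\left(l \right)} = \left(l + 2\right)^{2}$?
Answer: $\sqrt{1398} \approx 37.39$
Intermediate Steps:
$A{\left(u \right)} = - 4 u$ ($A{\left(u \right)} = - 2 \cdot 2 u = - 4 u$)
$X = 35$
$D{\left(l \right)} = \left(2 + l\right)^{2}$
$g{\left(P \right)} = 29$ ($g{\left(P \right)} = 30 - 1 = 29$)
$\sqrt{D{\left(X \right)} + g{\left(A{\left(-6 \right)} \right)}} = \sqrt{\left(2 + 35\right)^{2} + 29} = \sqrt{37^{2} + 29} = \sqrt{1369 + 29} = \sqrt{1398}$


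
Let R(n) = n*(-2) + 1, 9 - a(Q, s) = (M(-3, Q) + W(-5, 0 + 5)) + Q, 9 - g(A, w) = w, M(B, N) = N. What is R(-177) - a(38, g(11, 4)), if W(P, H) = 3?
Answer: 425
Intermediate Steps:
g(A, w) = 9 - w
a(Q, s) = 6 - 2*Q (a(Q, s) = 9 - ((Q + 3) + Q) = 9 - ((3 + Q) + Q) = 9 - (3 + 2*Q) = 9 + (-3 - 2*Q) = 6 - 2*Q)
R(n) = 1 - 2*n (R(n) = -2*n + 1 = 1 - 2*n)
R(-177) - a(38, g(11, 4)) = (1 - 2*(-177)) - (6 - 2*38) = (1 + 354) - (6 - 76) = 355 - 1*(-70) = 355 + 70 = 425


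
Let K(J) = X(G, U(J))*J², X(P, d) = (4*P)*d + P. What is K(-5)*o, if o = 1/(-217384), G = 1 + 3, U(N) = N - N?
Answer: -25/54346 ≈ -0.00046002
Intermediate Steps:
U(N) = 0
G = 4
X(P, d) = P + 4*P*d (X(P, d) = 4*P*d + P = P + 4*P*d)
o = -1/217384 ≈ -4.6002e-6
K(J) = 4*J² (K(J) = (4*(1 + 4*0))*J² = (4*(1 + 0))*J² = (4*1)*J² = 4*J²)
K(-5)*o = (4*(-5)²)*(-1/217384) = (4*25)*(-1/217384) = 100*(-1/217384) = -25/54346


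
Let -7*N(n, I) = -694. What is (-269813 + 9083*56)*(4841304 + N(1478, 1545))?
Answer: 8094075637370/7 ≈ 1.1563e+12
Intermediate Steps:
N(n, I) = 694/7 (N(n, I) = -⅐*(-694) = 694/7)
(-269813 + 9083*56)*(4841304 + N(1478, 1545)) = (-269813 + 9083*56)*(4841304 + 694/7) = (-269813 + 508648)*(33889822/7) = 238835*(33889822/7) = 8094075637370/7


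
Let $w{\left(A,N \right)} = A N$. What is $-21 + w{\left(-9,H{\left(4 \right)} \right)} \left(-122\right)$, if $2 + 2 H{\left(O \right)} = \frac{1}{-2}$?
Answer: $- \frac{2787}{2} \approx -1393.5$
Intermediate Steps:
$H{\left(O \right)} = - \frac{5}{4}$ ($H{\left(O \right)} = -1 + \frac{1}{2 \left(-2\right)} = -1 + \frac{1}{2} \left(- \frac{1}{2}\right) = -1 - \frac{1}{4} = - \frac{5}{4}$)
$-21 + w{\left(-9,H{\left(4 \right)} \right)} \left(-122\right) = -21 + \left(-9\right) \left(- \frac{5}{4}\right) \left(-122\right) = -21 + \frac{45}{4} \left(-122\right) = -21 - \frac{2745}{2} = - \frac{2787}{2}$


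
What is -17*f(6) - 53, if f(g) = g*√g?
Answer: -53 - 102*√6 ≈ -302.85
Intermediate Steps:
f(g) = g^(3/2)
-17*f(6) - 53 = -102*√6 - 53 = -53 - 102*√6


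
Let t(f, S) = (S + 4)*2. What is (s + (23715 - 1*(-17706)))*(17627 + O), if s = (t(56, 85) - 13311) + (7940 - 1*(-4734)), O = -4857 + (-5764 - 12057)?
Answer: -206899062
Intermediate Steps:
t(f, S) = 8 + 2*S (t(f, S) = (4 + S)*2 = 8 + 2*S)
O = -22678 (O = -4857 - 17821 = -22678)
s = -459 (s = ((8 + 2*85) - 13311) + (7940 - 1*(-4734)) = ((8 + 170) - 13311) + (7940 + 4734) = (178 - 13311) + 12674 = -13133 + 12674 = -459)
(s + (23715 - 1*(-17706)))*(17627 + O) = (-459 + (23715 - 1*(-17706)))*(17627 - 22678) = (-459 + (23715 + 17706))*(-5051) = (-459 + 41421)*(-5051) = 40962*(-5051) = -206899062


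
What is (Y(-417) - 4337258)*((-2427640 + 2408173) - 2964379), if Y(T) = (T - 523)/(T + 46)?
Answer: 4801371580798188/371 ≈ 1.2942e+13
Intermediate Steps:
Y(T) = (-523 + T)/(46 + T)
(Y(-417) - 4337258)*((-2427640 + 2408173) - 2964379) = ((-523 - 417)/(46 - 417) - 4337258)*((-2427640 + 2408173) - 2964379) = (-940/(-371) - 4337258)*(-19467 - 2964379) = (-1/371*(-940) - 4337258)*(-2983846) = (940/371 - 4337258)*(-2983846) = -1609121778/371*(-2983846) = 4801371580798188/371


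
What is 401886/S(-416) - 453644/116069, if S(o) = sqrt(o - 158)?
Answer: -453644/116069 - 200943*I*sqrt(574)/287 ≈ -3.9084 - 16774.0*I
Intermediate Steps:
S(o) = sqrt(-158 + o)
401886/S(-416) - 453644/116069 = 401886/(sqrt(-158 - 416)) - 453644/116069 = 401886/(sqrt(-574)) - 453644*1/116069 = 401886/((I*sqrt(574))) - 453644/116069 = 401886*(-I*sqrt(574)/574) - 453644/116069 = -200943*I*sqrt(574)/287 - 453644/116069 = -453644/116069 - 200943*I*sqrt(574)/287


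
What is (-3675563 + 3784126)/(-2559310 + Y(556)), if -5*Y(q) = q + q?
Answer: -542815/12797662 ≈ -0.042415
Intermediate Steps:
Y(q) = -2*q/5 (Y(q) = -(q + q)/5 = -2*q/5)
(-3675563 + 3784126)/(-2559310 + Y(556)) = (-3675563 + 3784126)/(-2559310 - ⅖*556) = 108563/(-2559310 - 1112/5) = 108563/(-12797662/5) = 108563*(-5/12797662) = -542815/12797662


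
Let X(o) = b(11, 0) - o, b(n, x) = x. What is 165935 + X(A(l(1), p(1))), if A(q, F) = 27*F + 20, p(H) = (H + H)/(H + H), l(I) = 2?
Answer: 165888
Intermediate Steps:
p(H) = 1 (p(H) = (2*H)/((2*H)) = (2*H)*(1/(2*H)) = 1)
A(q, F) = 20 + 27*F
X(o) = -o (X(o) = 0 - o = -o)
165935 + X(A(l(1), p(1))) = 165935 - (20 + 27*1) = 165935 - (20 + 27) = 165935 - 1*47 = 165935 - 47 = 165888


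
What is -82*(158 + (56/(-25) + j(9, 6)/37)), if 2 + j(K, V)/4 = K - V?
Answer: -11822596/925 ≈ -12781.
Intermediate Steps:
j(K, V) = -8 - 4*V + 4*K (j(K, V) = -8 + 4*(K - V) = -8 + (-4*V + 4*K) = -8 - 4*V + 4*K)
-82*(158 + (56/(-25) + j(9, 6)/37)) = -82*(158 + (56/(-25) + (-8 - 4*6 + 4*9)/37)) = -82*(158 + (56*(-1/25) + (-8 - 24 + 36)*(1/37))) = -82*(158 + (-56/25 + 4*(1/37))) = -82*(158 + (-56/25 + 4/37)) = -82*(158 - 1972/925) = -82*144178/925 = -11822596/925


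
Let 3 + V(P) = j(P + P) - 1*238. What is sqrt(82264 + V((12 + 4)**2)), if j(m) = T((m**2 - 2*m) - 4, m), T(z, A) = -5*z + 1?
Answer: 2*I*sqrt(305889) ≈ 1106.1*I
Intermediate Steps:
T(z, A) = 1 - 5*z
j(m) = 21 - 5*m**2 + 10*m (j(m) = 1 - 5*((m**2 - 2*m) - 4) = 1 - 5*(-4 + m**2 - 2*m) = 1 + (20 - 5*m**2 + 10*m) = 21 - 5*m**2 + 10*m)
V(P) = -220 - 20*P**2 + 20*P (V(P) = -3 + ((21 - 5*(P + P)**2 + 10*(P + P)) - 1*238) = -3 + ((21 - 5*4*P**2 + 10*(2*P)) - 238) = -3 + ((21 - 20*P**2 + 20*P) - 238) = -3 + (-217 - 20*P**2 + 20*P) = -220 - 20*P**2 + 20*P)
sqrt(82264 + V((12 + 4)**2)) = sqrt(82264 + (-220 - 20*(12 + 4)**4 + 20*(12 + 4)**2)) = sqrt(82264 + (-220 - 20*(16**2)**2 + 20*16**2)) = sqrt(82264 + (-220 - 20*256**2 + 20*256)) = sqrt(82264 + (-220 - 20*65536 + 5120)) = sqrt(82264 + (-220 - 1310720 + 5120)) = sqrt(82264 - 1305820) = sqrt(-1223556) = 2*I*sqrt(305889)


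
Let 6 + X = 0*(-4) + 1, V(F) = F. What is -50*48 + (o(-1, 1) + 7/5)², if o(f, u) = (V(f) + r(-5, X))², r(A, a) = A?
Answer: -25031/25 ≈ -1001.2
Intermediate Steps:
X = -5 (X = -6 + (0*(-4) + 1) = -6 + (0 + 1) = -6 + 1 = -5)
o(f, u) = (-5 + f)² (o(f, u) = (f - 5)² = (-5 + f)²)
-50*48 + (o(-1, 1) + 7/5)² = -50*48 + ((-5 - 1)² + 7/5)² = -2400 + ((-6)² + 7*(⅕))² = -2400 + (36 + 7/5)² = -2400 + (187/5)² = -2400 + 34969/25 = -25031/25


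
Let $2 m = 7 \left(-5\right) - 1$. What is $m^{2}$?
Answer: $324$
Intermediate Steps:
$m = -18$ ($m = \frac{7 \left(-5\right) - 1}{2} = \frac{-35 - 1}{2} = \frac{1}{2} \left(-36\right) = -18$)
$m^{2} = \left(-18\right)^{2} = 324$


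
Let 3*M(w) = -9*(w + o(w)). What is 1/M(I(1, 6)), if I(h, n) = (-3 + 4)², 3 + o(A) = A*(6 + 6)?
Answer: -1/30 ≈ -0.033333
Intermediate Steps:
o(A) = -3 + 12*A (o(A) = -3 + A*(6 + 6) = -3 + A*12 = -3 + 12*A)
I(h, n) = 1 (I(h, n) = 1² = 1)
M(w) = 9 - 39*w (M(w) = (-9*(w + (-3 + 12*w)))/3 = (-9*(-3 + 13*w))/3 = (27 - 117*w)/3 = 9 - 39*w)
1/M(I(1, 6)) = 1/(9 - 39*1) = 1/(9 - 39) = 1/(-30) = -1/30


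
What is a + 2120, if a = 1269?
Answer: 3389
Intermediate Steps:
a + 2120 = 1269 + 2120 = 3389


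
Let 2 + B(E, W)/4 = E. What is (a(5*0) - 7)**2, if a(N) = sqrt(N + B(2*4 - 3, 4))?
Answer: 61 - 28*sqrt(3) ≈ 12.503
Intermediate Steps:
B(E, W) = -8 + 4*E
a(N) = sqrt(12 + N) (a(N) = sqrt(N + (-8 + 4*(2*4 - 3))) = sqrt(N + (-8 + 4*(8 - 3))) = sqrt(N + (-8 + 4*5)) = sqrt(N + (-8 + 20)) = sqrt(N + 12) = sqrt(12 + N))
(a(5*0) - 7)**2 = (sqrt(12 + 5*0) - 7)**2 = (sqrt(12 + 0) - 7)**2 = (sqrt(12) - 7)**2 = (2*sqrt(3) - 7)**2 = (-7 + 2*sqrt(3))**2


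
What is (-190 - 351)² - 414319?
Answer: -121638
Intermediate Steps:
(-190 - 351)² - 414319 = (-541)² - 414319 = 292681 - 414319 = -121638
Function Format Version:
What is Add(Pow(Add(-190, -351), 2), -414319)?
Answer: -121638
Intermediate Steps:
Add(Pow(Add(-190, -351), 2), -414319) = Add(Pow(-541, 2), -414319) = Add(292681, -414319) = -121638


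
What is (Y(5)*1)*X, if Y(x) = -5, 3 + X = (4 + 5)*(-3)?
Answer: 150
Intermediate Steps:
X = -30 (X = -3 + (4 + 5)*(-3) = -3 + 9*(-3) = -3 - 27 = -30)
(Y(5)*1)*X = -5*1*(-30) = -5*(-30) = 150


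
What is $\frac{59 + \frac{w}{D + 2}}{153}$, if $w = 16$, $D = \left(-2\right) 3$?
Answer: $\frac{55}{153} \approx 0.35948$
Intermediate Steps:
$D = -6$
$\frac{59 + \frac{w}{D + 2}}{153} = \frac{59 + \frac{16}{-6 + 2}}{153} = \left(59 + \frac{16}{-4}\right) \frac{1}{153} = \left(59 + 16 \left(- \frac{1}{4}\right)\right) \frac{1}{153} = \left(59 - 4\right) \frac{1}{153} = 55 \cdot \frac{1}{153} = \frac{55}{153}$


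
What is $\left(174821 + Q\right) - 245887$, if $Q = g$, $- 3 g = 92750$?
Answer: $- \frac{305948}{3} \approx -1.0198 \cdot 10^{5}$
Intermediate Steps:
$g = - \frac{92750}{3}$ ($g = \left(- \frac{1}{3}\right) 92750 = - \frac{92750}{3} \approx -30917.0$)
$Q = - \frac{92750}{3} \approx -30917.0$
$\left(174821 + Q\right) - 245887 = \left(174821 - \frac{92750}{3}\right) - 245887 = \frac{431713}{3} - 245887 = - \frac{305948}{3}$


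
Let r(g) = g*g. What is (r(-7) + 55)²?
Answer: 10816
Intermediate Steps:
r(g) = g²
(r(-7) + 55)² = ((-7)² + 55)² = (49 + 55)² = 104² = 10816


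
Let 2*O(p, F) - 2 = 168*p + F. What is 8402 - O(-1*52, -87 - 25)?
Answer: 12825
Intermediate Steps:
O(p, F) = 1 + F/2 + 84*p (O(p, F) = 1 + (168*p + F)/2 = 1 + (F + 168*p)/2 = 1 + (F/2 + 84*p) = 1 + F/2 + 84*p)
8402 - O(-1*52, -87 - 25) = 8402 - (1 + (-87 - 25)/2 + 84*(-1*52)) = 8402 - (1 + (1/2)*(-112) + 84*(-52)) = 8402 - (1 - 56 - 4368) = 8402 - 1*(-4423) = 8402 + 4423 = 12825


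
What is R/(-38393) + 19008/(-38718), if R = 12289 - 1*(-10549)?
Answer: -29889182/27527781 ≈ -1.0858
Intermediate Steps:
R = 22838 (R = 12289 + 10549 = 22838)
R/(-38393) + 19008/(-38718) = 22838/(-38393) + 19008/(-38718) = 22838*(-1/38393) + 19008*(-1/38718) = -22838/38393 - 352/717 = -29889182/27527781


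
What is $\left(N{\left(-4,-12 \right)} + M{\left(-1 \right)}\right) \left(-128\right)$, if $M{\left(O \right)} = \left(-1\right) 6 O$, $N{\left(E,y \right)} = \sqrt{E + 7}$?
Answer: $-768 - 128 \sqrt{3} \approx -989.7$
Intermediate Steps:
$N{\left(E,y \right)} = \sqrt{7 + E}$
$M{\left(O \right)} = - 6 O$
$\left(N{\left(-4,-12 \right)} + M{\left(-1 \right)}\right) \left(-128\right) = \left(\sqrt{7 - 4} - -6\right) \left(-128\right) = \left(\sqrt{3} + 6\right) \left(-128\right) = \left(6 + \sqrt{3}\right) \left(-128\right) = -768 - 128 \sqrt{3}$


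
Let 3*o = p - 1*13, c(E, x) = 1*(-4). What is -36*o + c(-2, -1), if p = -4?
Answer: 200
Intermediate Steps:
c(E, x) = -4
o = -17/3 (o = (-4 - 1*13)/3 = (-4 - 13)/3 = (1/3)*(-17) = -17/3 ≈ -5.6667)
-36*o + c(-2, -1) = -36*(-17/3) - 4 = 204 - 4 = 200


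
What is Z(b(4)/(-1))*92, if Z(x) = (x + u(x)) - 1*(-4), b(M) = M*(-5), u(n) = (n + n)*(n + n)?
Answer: 149408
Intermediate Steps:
u(n) = 4*n**2 (u(n) = (2*n)*(2*n) = 4*n**2)
b(M) = -5*M
Z(x) = 4 + x + 4*x**2 (Z(x) = (x + 4*x**2) - 1*(-4) = (x + 4*x**2) + 4 = 4 + x + 4*x**2)
Z(b(4)/(-1))*92 = (4 - 5*4/(-1) + 4*(-5*4/(-1))**2)*92 = (4 - 20*(-1) + 4*(-20*(-1))**2)*92 = (4 + 20 + 4*20**2)*92 = (4 + 20 + 4*400)*92 = (4 + 20 + 1600)*92 = 1624*92 = 149408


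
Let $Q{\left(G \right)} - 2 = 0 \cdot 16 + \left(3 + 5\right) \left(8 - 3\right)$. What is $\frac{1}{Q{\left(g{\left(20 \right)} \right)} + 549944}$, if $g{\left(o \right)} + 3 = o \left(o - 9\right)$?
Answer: $\frac{1}{549986} \approx 1.8182 \cdot 10^{-6}$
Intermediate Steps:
$g{\left(o \right)} = -3 + o \left(-9 + o\right)$ ($g{\left(o \right)} = -3 + o \left(o - 9\right) = -3 + o \left(-9 + o\right)$)
$Q{\left(G \right)} = 42$ ($Q{\left(G \right)} = 2 + \left(0 \cdot 16 + \left(3 + 5\right) \left(8 - 3\right)\right) = 2 + \left(0 + 8 \cdot 5\right) = 2 + \left(0 + 40\right) = 2 + 40 = 42$)
$\frac{1}{Q{\left(g{\left(20 \right)} \right)} + 549944} = \frac{1}{42 + 549944} = \frac{1}{549986}$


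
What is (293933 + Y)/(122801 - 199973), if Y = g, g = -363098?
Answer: 23055/25724 ≈ 0.89625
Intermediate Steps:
Y = -363098
(293933 + Y)/(122801 - 199973) = (293933 - 363098)/(122801 - 199973) = -69165/(-77172) = -69165*(-1/77172) = 23055/25724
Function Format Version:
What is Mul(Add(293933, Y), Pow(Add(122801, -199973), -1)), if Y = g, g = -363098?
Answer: Rational(23055, 25724) ≈ 0.89625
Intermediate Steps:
Y = -363098
Mul(Add(293933, Y), Pow(Add(122801, -199973), -1)) = Mul(Add(293933, -363098), Pow(Add(122801, -199973), -1)) = Mul(-69165, Pow(-77172, -1)) = Mul(-69165, Rational(-1, 77172)) = Rational(23055, 25724)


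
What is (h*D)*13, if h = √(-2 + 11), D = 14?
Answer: 546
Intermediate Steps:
h = 3 (h = √9 = 3)
(h*D)*13 = (3*14)*13 = 42*13 = 546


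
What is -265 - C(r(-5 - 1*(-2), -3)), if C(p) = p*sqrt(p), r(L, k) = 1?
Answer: -266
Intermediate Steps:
C(p) = p**(3/2)
-265 - C(r(-5 - 1*(-2), -3)) = -265 - 1**(3/2) = -265 - 1*1 = -265 - 1 = -266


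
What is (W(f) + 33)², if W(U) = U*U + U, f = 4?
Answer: 2809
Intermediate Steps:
W(U) = U + U² (W(U) = U² + U = U + U²)
(W(f) + 33)² = (4*(1 + 4) + 33)² = (4*5 + 33)² = (20 + 33)² = 53² = 2809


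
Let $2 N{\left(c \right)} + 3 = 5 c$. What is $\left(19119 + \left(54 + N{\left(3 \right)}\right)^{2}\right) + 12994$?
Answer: $35713$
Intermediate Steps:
$N{\left(c \right)} = - \frac{3}{2} + \frac{5 c}{2}$
$\left(19119 + \left(54 + N{\left(3 \right)}\right)^{2}\right) + 12994 = \left(19119 + \left(54 + \left(- \frac{3}{2} + \frac{5}{2} \cdot 3\right)\right)^{2}\right) + 12994 = \left(19119 + \left(54 + \left(- \frac{3}{2} + \frac{15}{2}\right)\right)^{2}\right) + 12994 = \left(19119 + \left(54 + 6\right)^{2}\right) + 12994 = \left(19119 + 60^{2}\right) + 12994 = \left(19119 + 3600\right) + 12994 = 22719 + 12994 = 35713$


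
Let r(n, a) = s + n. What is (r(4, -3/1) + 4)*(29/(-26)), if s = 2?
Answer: -145/13 ≈ -11.154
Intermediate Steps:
r(n, a) = 2 + n
(r(4, -3/1) + 4)*(29/(-26)) = ((2 + 4) + 4)*(29/(-26)) = (6 + 4)*(29*(-1/26)) = 10*(-29/26) = -145/13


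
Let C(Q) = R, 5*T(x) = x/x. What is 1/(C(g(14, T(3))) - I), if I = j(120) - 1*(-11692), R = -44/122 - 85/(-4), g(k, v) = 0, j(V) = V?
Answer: -244/2877031 ≈ -8.4810e-5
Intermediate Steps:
T(x) = 1/5 (T(x) = (x/x)/5 = (1/5)*1 = 1/5)
R = 5097/244 (R = -44*1/122 - 85*(-1/4) = -22/61 + 85/4 = 5097/244 ≈ 20.889)
C(Q) = 5097/244
I = 11812 (I = 120 - 1*(-11692) = 120 + 11692 = 11812)
1/(C(g(14, T(3))) - I) = 1/(5097/244 - 1*11812) = 1/(5097/244 - 11812) = 1/(-2877031/244) = -244/2877031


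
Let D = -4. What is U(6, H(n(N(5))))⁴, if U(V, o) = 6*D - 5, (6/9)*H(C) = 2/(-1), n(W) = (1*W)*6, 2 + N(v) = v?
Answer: 707281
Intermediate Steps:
N(v) = -2 + v
n(W) = 6*W (n(W) = W*6 = 6*W)
H(C) = -3 (H(C) = 3*(2/(-1))/2 = 3*(2*(-1))/2 = (3/2)*(-2) = -3)
U(V, o) = -29 (U(V, o) = 6*(-4) - 5 = -24 - 5 = -29)
U(6, H(n(N(5))))⁴ = (-29)⁴ = 707281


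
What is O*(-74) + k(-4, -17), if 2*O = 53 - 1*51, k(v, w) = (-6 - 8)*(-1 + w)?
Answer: 178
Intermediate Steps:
k(v, w) = 14 - 14*w (k(v, w) = -14*(-1 + w) = 14 - 14*w)
O = 1 (O = (53 - 1*51)/2 = (53 - 51)/2 = (½)*2 = 1)
O*(-74) + k(-4, -17) = 1*(-74) + (14 - 14*(-17)) = -74 + (14 + 238) = -74 + 252 = 178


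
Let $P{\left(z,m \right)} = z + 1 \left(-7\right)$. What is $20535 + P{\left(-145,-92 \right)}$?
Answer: $20383$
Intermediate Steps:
$P{\left(z,m \right)} = -7 + z$ ($P{\left(z,m \right)} = z - 7 = -7 + z$)
$20535 + P{\left(-145,-92 \right)} = 20535 - 152 = 20383$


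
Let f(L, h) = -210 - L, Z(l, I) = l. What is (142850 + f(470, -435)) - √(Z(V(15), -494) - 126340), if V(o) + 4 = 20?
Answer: 142170 - 66*I*√29 ≈ 1.4217e+5 - 355.42*I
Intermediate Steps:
V(o) = 16 (V(o) = -4 + 20 = 16)
(142850 + f(470, -435)) - √(Z(V(15), -494) - 126340) = (142850 + (-210 - 1*470)) - √(16 - 126340) = (142850 + (-210 - 470)) - √(-126324) = (142850 - 680) - 66*I*√29 = 142170 - 66*I*√29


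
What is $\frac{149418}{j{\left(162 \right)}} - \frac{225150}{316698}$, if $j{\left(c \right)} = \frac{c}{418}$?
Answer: $\frac{61049021923}{158349} \approx 3.8553 \cdot 10^{5}$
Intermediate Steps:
$j{\left(c \right)} = \frac{c}{418}$ ($j{\left(c \right)} = c \frac{1}{418} = \frac{c}{418}$)
$\frac{149418}{j{\left(162 \right)}} - \frac{225150}{316698} = \frac{149418}{\frac{1}{418} \cdot 162} - \frac{225150}{316698} = \frac{149418}{\frac{81}{209}} - \frac{37525}{52783} = 149418 \cdot \frac{209}{81} - \frac{37525}{52783} = \frac{1156606}{3} - \frac{37525}{52783} = \frac{61049021923}{158349}$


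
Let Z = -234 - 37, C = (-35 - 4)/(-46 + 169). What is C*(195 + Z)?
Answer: 988/41 ≈ 24.098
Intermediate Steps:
C = -13/41 (C = -39/123 = -39*1/123 = -13/41 ≈ -0.31707)
Z = -271
C*(195 + Z) = -13*(195 - 271)/41 = -13/41*(-76) = 988/41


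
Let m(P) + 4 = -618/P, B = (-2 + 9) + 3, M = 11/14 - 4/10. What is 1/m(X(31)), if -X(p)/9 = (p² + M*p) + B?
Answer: -206421/811264 ≈ -0.25444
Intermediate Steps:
M = 27/70 (M = 11*(1/14) - 4*⅒ = 11/14 - ⅖ = 27/70 ≈ 0.38571)
B = 10 (B = 7 + 3 = 10)
X(p) = -90 - 9*p² - 243*p/70 (X(p) = -9*((p² + 27*p/70) + 10) = -9*(10 + p² + 27*p/70) = -90 - 9*p² - 243*p/70)
m(P) = -4 - 618/P
1/m(X(31)) = 1/(-4 - 618/(-90 - 9*31² - 243/70*31)) = 1/(-4 - 618/(-90 - 9*961 - 7533/70)) = 1/(-4 - 618/(-90 - 8649 - 7533/70)) = 1/(-4 - 618/(-619263/70)) = 1/(-4 - 618*(-70/619263)) = 1/(-4 + 14420/206421) = 1/(-811264/206421) = -206421/811264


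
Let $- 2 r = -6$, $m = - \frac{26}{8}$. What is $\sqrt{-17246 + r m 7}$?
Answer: $\frac{i \sqrt{69257}}{2} \approx 131.58 i$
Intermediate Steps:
$m = - \frac{13}{4}$ ($m = \left(-26\right) \frac{1}{8} = - \frac{13}{4} \approx -3.25$)
$r = 3$ ($r = \left(- \frac{1}{2}\right) \left(-6\right) = 3$)
$\sqrt{-17246 + r m 7} = \sqrt{-17246 + 3 \left(- \frac{13}{4}\right) 7} = \sqrt{-17246 - \frac{273}{4}} = \sqrt{- \frac{69257}{4}} = \frac{i \sqrt{69257}}{2}$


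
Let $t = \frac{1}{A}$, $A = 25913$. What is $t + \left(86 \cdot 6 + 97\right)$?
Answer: $\frac{15884670}{25913} \approx 613.0$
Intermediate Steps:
$t = \frac{1}{25913} \approx 3.8591 \cdot 10^{-5}$
$t + \left(86 \cdot 6 + 97\right) = \frac{1}{25913} + \left(86 \cdot 6 + 97\right) = \frac{1}{25913} + \left(516 + 97\right) = \frac{1}{25913} + 613 = \frac{15884670}{25913}$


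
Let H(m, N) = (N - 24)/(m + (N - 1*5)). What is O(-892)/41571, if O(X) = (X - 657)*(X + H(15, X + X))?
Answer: 1224174700/36873477 ≈ 33.199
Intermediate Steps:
H(m, N) = (-24 + N)/(-5 + N + m) (H(m, N) = (-24 + N)/(m + (N - 5)) = (-24 + N)/(m + (-5 + N)) = (-24 + N)/(-5 + N + m))
O(X) = (-657 + X)*(X + (-24 + 2*X)/(10 + 2*X)) (O(X) = (X - 657)*(X + (-24 + (X + X))/(-5 + (X + X) + 15)) = (-657 + X)*(X + (-24 + 2*X)/(-5 + 2*X + 15)) = (-657 + X)*(X + (-24 + 2*X)/(10 + 2*X)))
O(-892)/41571 = ((7884 + (-892)³ - 3954*(-892) - 651*(-892)²)/(5 - 892))/41571 = ((7884 - 709732288 + 3526968 - 651*795664)/(-887))*(1/41571) = -(7884 - 709732288 + 3526968 - 517977264)/887*(1/41571) = -1/887*(-1224174700)*(1/41571) = (1224174700/887)*(1/41571) = 1224174700/36873477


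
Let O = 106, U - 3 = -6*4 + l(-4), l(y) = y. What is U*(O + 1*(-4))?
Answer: -2550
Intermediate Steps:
U = -25 (U = 3 + (-6*4 - 4) = 3 + (-24 - 4) = 3 - 28 = -25)
U*(O + 1*(-4)) = -25*(106 + 1*(-4)) = -25*(106 - 4) = -25*102 = -2550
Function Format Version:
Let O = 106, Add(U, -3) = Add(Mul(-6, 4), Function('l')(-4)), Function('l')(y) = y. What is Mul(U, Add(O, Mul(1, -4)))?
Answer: -2550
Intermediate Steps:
U = -25 (U = Add(3, Add(Mul(-6, 4), -4)) = Add(3, Add(-24, -4)) = Add(3, -28) = -25)
Mul(U, Add(O, Mul(1, -4))) = Mul(-25, Add(106, Mul(1, -4))) = Mul(-25, Add(106, -4)) = Mul(-25, 102) = -2550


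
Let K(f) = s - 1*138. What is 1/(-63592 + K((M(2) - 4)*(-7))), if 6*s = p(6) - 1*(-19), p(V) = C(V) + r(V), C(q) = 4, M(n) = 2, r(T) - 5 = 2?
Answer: -1/63725 ≈ -1.5692e-5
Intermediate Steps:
r(T) = 7 (r(T) = 5 + 2 = 7)
p(V) = 11 (p(V) = 4 + 7 = 11)
s = 5 (s = (11 - 1*(-19))/6 = (11 + 19)/6 = (1/6)*30 = 5)
K(f) = -133 (K(f) = 5 - 1*138 = 5 - 138 = -133)
1/(-63592 + K((M(2) - 4)*(-7))) = 1/(-63592 - 133) = 1/(-63725) = -1/63725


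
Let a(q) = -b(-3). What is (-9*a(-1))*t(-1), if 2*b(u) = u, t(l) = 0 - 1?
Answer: 27/2 ≈ 13.500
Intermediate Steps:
t(l) = -1
b(u) = u/2
a(q) = 3/2 (a(q) = -(-3)/2 = -1*(-3/2) = 3/2)
(-9*a(-1))*t(-1) = -9*3/2*(-1) = -27/2*(-1) = 27/2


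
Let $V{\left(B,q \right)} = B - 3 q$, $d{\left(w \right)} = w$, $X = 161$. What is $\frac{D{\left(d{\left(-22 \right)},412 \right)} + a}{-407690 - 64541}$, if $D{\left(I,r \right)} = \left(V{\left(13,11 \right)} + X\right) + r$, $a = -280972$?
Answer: $\frac{280419}{472231} \approx 0.59382$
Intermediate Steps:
$D{\left(I,r \right)} = 141 + r$ ($D{\left(I,r \right)} = \left(\left(13 - 33\right) + 161\right) + r = \left(-20 + 161\right) + r = 141 + r$)
$\frac{D{\left(d{\left(-22 \right)},412 \right)} + a}{-407690 - 64541} = \frac{\left(141 + 412\right) - 280972}{-407690 - 64541} = \frac{553 - 280972}{-472231} = \left(-280419\right) \left(- \frac{1}{472231}\right) = \frac{280419}{472231}$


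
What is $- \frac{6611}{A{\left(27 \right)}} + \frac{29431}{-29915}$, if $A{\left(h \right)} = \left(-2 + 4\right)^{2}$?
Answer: $- \frac{197885789}{119660} \approx -1653.7$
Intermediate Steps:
$A{\left(h \right)} = 4$ ($A{\left(h \right)} = 2^{2} = 4$)
$- \frac{6611}{A{\left(27 \right)}} + \frac{29431}{-29915} = - \frac{6611}{4} + \frac{29431}{-29915} = \left(-6611\right) \frac{1}{4} + 29431 \left(- \frac{1}{29915}\right) = - \frac{6611}{4} - \frac{29431}{29915} = - \frac{197885789}{119660}$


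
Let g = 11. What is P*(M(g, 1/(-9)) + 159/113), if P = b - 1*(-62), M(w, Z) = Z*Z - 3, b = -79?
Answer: 245939/9153 ≈ 26.870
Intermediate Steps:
M(w, Z) = -3 + Z² (M(w, Z) = Z² - 3 = -3 + Z²)
P = -17 (P = -79 - 1*(-62) = -79 + 62 = -17)
P*(M(g, 1/(-9)) + 159/113) = -17*((-3 + (1/(-9))²) + 159/113) = -17*((-3 + (-⅑)²) + 159*(1/113)) = -17*((-3 + 1/81) + 159/113) = -17*(-242/81 + 159/113) = -17*(-14467/9153) = 245939/9153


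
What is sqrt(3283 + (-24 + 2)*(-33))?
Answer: sqrt(4009) ≈ 63.317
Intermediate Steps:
sqrt(3283 + (-24 + 2)*(-33)) = sqrt(3283 - 22*(-33)) = sqrt(3283 + 726) = sqrt(4009)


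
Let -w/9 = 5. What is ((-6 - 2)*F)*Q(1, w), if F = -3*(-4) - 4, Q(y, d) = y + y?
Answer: -128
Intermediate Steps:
w = -45 (w = -9*5 = -45)
Q(y, d) = 2*y
F = 8 (F = 12 - 4 = 8)
((-6 - 2)*F)*Q(1, w) = ((-6 - 2)*8)*(2*1) = -8*8*2 = -64*2 = -128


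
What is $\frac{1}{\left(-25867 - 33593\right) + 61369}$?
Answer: $\frac{1}{1909} \approx 0.00052383$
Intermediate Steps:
$\frac{1}{\left(-25867 - 33593\right) + 61369} = \frac{1}{-59460 + 61369} = \frac{1}{1909}$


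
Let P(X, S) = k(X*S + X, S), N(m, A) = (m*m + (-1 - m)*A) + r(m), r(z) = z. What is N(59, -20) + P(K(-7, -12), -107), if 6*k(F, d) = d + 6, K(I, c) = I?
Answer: 28339/6 ≈ 4723.2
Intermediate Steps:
k(F, d) = 1 + d/6 (k(F, d) = (d + 6)/6 = (6 + d)/6 = 1 + d/6)
N(m, A) = m + m**2 + A*(-1 - m) (N(m, A) = (m*m + (-1 - m)*A) + m = (m**2 + A*(-1 - m)) + m = m + m**2 + A*(-1 - m))
P(X, S) = 1 + S/6
N(59, -20) + P(K(-7, -12), -107) = (59 + 59**2 - 1*(-20) - 1*(-20)*59) + (1 + (1/6)*(-107)) = (59 + 3481 + 20 + 1180) + (1 - 107/6) = 4740 - 101/6 = 28339/6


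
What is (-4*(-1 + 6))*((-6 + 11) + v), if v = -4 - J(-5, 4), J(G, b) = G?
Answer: -120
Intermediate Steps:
v = 1 (v = -4 - 1*(-5) = -4 + 5 = 1)
(-4*(-1 + 6))*((-6 + 11) + v) = (-4*(-1 + 6))*((-6 + 11) + 1) = (-4*5)*(5 + 1) = -20*6 = -120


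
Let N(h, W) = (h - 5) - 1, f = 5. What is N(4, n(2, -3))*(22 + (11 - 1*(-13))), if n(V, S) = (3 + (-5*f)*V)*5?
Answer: -92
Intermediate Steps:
n(V, S) = 15 - 125*V (n(V, S) = (3 + (-5*5)*V)*5 = (3 - 25*V)*5 = 15 - 125*V)
N(h, W) = -6 + h (N(h, W) = (-5 + h) - 1 = -6 + h)
N(4, n(2, -3))*(22 + (11 - 1*(-13))) = (-6 + 4)*(22 + (11 - 1*(-13))) = -2*(22 + (11 + 13)) = -2*(22 + 24) = -2*46 = -92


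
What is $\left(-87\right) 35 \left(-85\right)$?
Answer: $258825$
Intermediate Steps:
$\left(-87\right) 35 \left(-85\right) = \left(-3045\right) \left(-85\right) = 258825$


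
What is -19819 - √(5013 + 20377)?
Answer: -19819 - √25390 ≈ -19978.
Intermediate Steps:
-19819 - √(5013 + 20377) = -19819 - √25390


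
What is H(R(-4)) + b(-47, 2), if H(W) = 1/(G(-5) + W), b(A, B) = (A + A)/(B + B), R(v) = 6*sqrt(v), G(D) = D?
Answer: -7953/338 - 12*I/169 ≈ -23.53 - 0.071006*I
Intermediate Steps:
b(A, B) = A/B (b(A, B) = (2*A)/((2*B)) = (2*A)*(1/(2*B)) = A/B)
H(W) = 1/(-5 + W)
H(R(-4)) + b(-47, 2) = 1/(-5 + 6*sqrt(-4)) - 47/2 = 1/(-5 + 6*(2*I)) - 47*1/2 = 1/(-5 + 12*I) - 47/2 = (-5 - 12*I)/169 - 47/2 = -47/2 + (-5 - 12*I)/169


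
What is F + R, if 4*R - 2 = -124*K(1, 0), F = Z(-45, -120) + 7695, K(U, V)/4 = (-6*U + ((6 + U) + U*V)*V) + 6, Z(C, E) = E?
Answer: 15151/2 ≈ 7575.5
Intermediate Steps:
K(U, V) = 24 - 24*U + 4*V*(6 + U + U*V) (K(U, V) = 4*((-6*U + ((6 + U) + U*V)*V) + 6) = 4*((-6*U + (6 + U + U*V)*V) + 6) = 4*((-6*U + V*(6 + U + U*V)) + 6) = 4*(6 - 6*U + V*(6 + U + U*V)) = 24 - 24*U + 4*V*(6 + U + U*V))
F = 7575 (F = -120 + 7695 = 7575)
R = 1/2 (R = 1/2 + (-124*(24 - 24*1 + 24*0 + 4*1*0 + 4*1*0**2))/4 = 1/2 + (-124*(24 - 24 + 0 + 0 + 4*1*0))/4 = 1/2 + (-124*(24 - 24 + 0 + 0 + 0))/4 = 1/2 + (-124*0)/4 = 1/2 + (1/4)*0 = 1/2 + 0 = 1/2 ≈ 0.50000)
F + R = 7575 + 1/2 = 15151/2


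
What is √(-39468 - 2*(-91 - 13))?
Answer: 2*I*√9815 ≈ 198.14*I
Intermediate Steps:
√(-39468 - 2*(-91 - 13)) = √(-39468 - 2*(-104)) = √(-39468 + 208) = √(-39260) = 2*I*√9815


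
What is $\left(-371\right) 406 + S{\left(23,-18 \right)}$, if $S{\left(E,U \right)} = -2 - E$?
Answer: $-150651$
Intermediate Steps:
$\left(-371\right) 406 + S{\left(23,-18 \right)} = \left(-371\right) 406 - 25 = -150626 - 25 = -150651$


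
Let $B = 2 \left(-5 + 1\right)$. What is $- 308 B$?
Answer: $2464$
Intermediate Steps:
$B = -8$ ($B = 2 \left(-4\right) = -8$)
$- 308 B = \left(-308\right) \left(-8\right) = 2464$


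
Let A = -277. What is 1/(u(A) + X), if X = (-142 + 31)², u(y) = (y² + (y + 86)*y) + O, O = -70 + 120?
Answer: 1/142007 ≈ 7.0419e-6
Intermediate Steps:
O = 50
u(y) = 50 + y² + y*(86 + y) (u(y) = (y² + (y + 86)*y) + 50 = (y² + (86 + y)*y) + 50 = (y² + y*(86 + y)) + 50 = 50 + y² + y*(86 + y))
X = 12321 (X = (-111)² = 12321)
1/(u(A) + X) = 1/((50 + 2*(-277)² + 86*(-277)) + 12321) = 1/((50 + 2*76729 - 23822) + 12321) = 1/((50 + 153458 - 23822) + 12321) = 1/(129686 + 12321) = 1/142007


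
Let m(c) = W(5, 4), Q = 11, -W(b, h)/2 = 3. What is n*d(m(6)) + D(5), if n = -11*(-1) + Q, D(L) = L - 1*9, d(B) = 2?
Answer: 40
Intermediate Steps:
W(b, h) = -6 (W(b, h) = -2*3 = -6)
m(c) = -6
D(L) = -9 + L (D(L) = L - 9 = -9 + L)
n = 22 (n = -11*(-1) + 11 = 11 + 11 = 22)
n*d(m(6)) + D(5) = 22*2 + (-9 + 5) = 44 - 4 = 40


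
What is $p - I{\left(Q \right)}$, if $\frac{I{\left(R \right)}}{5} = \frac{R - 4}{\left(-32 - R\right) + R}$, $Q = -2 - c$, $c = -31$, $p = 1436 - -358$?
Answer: $\frac{57533}{32} \approx 1797.9$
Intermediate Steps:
$p = 1794$ ($p = 1436 + 358 = 1794$)
$Q = 29$ ($Q = -2 - -31 = -2 + 31 = 29$)
$I{\left(R \right)} = \frac{5}{8} - \frac{5 R}{32}$ ($I{\left(R \right)} = 5 \frac{R - 4}{\left(-32 - R\right) + R} = 5 \frac{-4 + R}{-32} = 5 \left(-4 + R\right) \left(- \frac{1}{32}\right) = 5 \left(\frac{1}{8} - \frac{R}{32}\right) = \frac{5}{8} - \frac{5 R}{32}$)
$p - I{\left(Q \right)} = 1794 - \left(\frac{5}{8} - \frac{145}{32}\right) = 1794 - - \frac{125}{32} = 1794 + \frac{125}{32} = \frac{57533}{32}$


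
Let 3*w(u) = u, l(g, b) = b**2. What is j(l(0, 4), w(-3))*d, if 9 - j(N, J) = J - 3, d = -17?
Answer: -221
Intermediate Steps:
w(u) = u/3
j(N, J) = 12 - J (j(N, J) = 9 - (J - 3) = 9 - (-3 + J) = 9 + (3 - J) = 12 - J)
j(l(0, 4), w(-3))*d = (12 - (-3)/3)*(-17) = (12 - 1*(-1))*(-17) = (12 + 1)*(-17) = 13*(-17) = -221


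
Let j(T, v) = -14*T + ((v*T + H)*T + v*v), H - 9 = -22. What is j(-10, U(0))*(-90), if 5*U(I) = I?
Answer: -24300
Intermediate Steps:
H = -13 (H = 9 - 22 = -13)
U(I) = I/5
j(T, v) = v² - 14*T + T*(-13 + T*v) (j(T, v) = -14*T + ((v*T - 13)*T + v*v) = -14*T + ((T*v - 13)*T + v²) = -14*T + ((-13 + T*v)*T + v²) = -14*T + (T*(-13 + T*v) + v²) = -14*T + (v² + T*(-13 + T*v)) = v² - 14*T + T*(-13 + T*v))
j(-10, U(0))*(-90) = (((⅕)*0)² - 27*(-10) + ((⅕)*0)*(-10)²)*(-90) = (0² + 270 + 0*100)*(-90) = (0 + 270 + 0)*(-90) = 270*(-90) = -24300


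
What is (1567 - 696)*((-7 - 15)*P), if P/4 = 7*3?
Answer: -1609608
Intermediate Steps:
P = 84 (P = 4*(7*3) = 4*21 = 84)
(1567 - 696)*((-7 - 15)*P) = (1567 - 696)*((-7 - 15)*84) = 871*(-22*84) = 871*(-1848) = -1609608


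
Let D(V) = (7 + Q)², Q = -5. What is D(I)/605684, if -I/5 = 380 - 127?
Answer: 1/151421 ≈ 6.6041e-6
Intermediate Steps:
I = -1265 (I = -5*(380 - 127) = -5*253 = -1265)
D(V) = 4 (D(V) = (7 - 5)² = 2² = 4)
D(I)/605684 = 4/605684 = 4*(1/605684) = 1/151421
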